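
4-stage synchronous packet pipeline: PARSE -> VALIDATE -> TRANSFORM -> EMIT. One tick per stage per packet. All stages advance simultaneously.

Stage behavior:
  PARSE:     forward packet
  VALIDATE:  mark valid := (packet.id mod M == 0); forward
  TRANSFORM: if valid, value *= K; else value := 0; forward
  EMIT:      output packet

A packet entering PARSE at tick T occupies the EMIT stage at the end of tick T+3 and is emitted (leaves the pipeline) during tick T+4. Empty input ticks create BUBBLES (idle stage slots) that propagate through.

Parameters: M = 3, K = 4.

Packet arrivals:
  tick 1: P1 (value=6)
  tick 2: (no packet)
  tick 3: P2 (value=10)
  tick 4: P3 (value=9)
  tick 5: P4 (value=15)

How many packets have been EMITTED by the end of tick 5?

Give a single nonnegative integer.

Answer: 1

Derivation:
Tick 1: [PARSE:P1(v=6,ok=F), VALIDATE:-, TRANSFORM:-, EMIT:-] out:-; in:P1
Tick 2: [PARSE:-, VALIDATE:P1(v=6,ok=F), TRANSFORM:-, EMIT:-] out:-; in:-
Tick 3: [PARSE:P2(v=10,ok=F), VALIDATE:-, TRANSFORM:P1(v=0,ok=F), EMIT:-] out:-; in:P2
Tick 4: [PARSE:P3(v=9,ok=F), VALIDATE:P2(v=10,ok=F), TRANSFORM:-, EMIT:P1(v=0,ok=F)] out:-; in:P3
Tick 5: [PARSE:P4(v=15,ok=F), VALIDATE:P3(v=9,ok=T), TRANSFORM:P2(v=0,ok=F), EMIT:-] out:P1(v=0); in:P4
Emitted by tick 5: ['P1']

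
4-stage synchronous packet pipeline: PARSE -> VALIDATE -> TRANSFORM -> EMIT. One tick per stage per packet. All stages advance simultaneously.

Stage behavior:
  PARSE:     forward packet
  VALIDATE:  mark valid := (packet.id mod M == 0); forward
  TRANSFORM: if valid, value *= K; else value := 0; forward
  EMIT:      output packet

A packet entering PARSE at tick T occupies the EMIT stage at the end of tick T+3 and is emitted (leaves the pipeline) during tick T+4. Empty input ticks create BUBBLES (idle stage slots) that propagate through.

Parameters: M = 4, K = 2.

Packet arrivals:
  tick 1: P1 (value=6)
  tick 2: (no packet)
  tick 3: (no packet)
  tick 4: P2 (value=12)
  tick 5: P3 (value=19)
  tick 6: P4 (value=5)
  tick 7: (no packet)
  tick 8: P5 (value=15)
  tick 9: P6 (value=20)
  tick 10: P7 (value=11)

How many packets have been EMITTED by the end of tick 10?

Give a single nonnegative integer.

Answer: 4

Derivation:
Tick 1: [PARSE:P1(v=6,ok=F), VALIDATE:-, TRANSFORM:-, EMIT:-] out:-; in:P1
Tick 2: [PARSE:-, VALIDATE:P1(v=6,ok=F), TRANSFORM:-, EMIT:-] out:-; in:-
Tick 3: [PARSE:-, VALIDATE:-, TRANSFORM:P1(v=0,ok=F), EMIT:-] out:-; in:-
Tick 4: [PARSE:P2(v=12,ok=F), VALIDATE:-, TRANSFORM:-, EMIT:P1(v=0,ok=F)] out:-; in:P2
Tick 5: [PARSE:P3(v=19,ok=F), VALIDATE:P2(v=12,ok=F), TRANSFORM:-, EMIT:-] out:P1(v=0); in:P3
Tick 6: [PARSE:P4(v=5,ok=F), VALIDATE:P3(v=19,ok=F), TRANSFORM:P2(v=0,ok=F), EMIT:-] out:-; in:P4
Tick 7: [PARSE:-, VALIDATE:P4(v=5,ok=T), TRANSFORM:P3(v=0,ok=F), EMIT:P2(v=0,ok=F)] out:-; in:-
Tick 8: [PARSE:P5(v=15,ok=F), VALIDATE:-, TRANSFORM:P4(v=10,ok=T), EMIT:P3(v=0,ok=F)] out:P2(v=0); in:P5
Tick 9: [PARSE:P6(v=20,ok=F), VALIDATE:P5(v=15,ok=F), TRANSFORM:-, EMIT:P4(v=10,ok=T)] out:P3(v=0); in:P6
Tick 10: [PARSE:P7(v=11,ok=F), VALIDATE:P6(v=20,ok=F), TRANSFORM:P5(v=0,ok=F), EMIT:-] out:P4(v=10); in:P7
Emitted by tick 10: ['P1', 'P2', 'P3', 'P4']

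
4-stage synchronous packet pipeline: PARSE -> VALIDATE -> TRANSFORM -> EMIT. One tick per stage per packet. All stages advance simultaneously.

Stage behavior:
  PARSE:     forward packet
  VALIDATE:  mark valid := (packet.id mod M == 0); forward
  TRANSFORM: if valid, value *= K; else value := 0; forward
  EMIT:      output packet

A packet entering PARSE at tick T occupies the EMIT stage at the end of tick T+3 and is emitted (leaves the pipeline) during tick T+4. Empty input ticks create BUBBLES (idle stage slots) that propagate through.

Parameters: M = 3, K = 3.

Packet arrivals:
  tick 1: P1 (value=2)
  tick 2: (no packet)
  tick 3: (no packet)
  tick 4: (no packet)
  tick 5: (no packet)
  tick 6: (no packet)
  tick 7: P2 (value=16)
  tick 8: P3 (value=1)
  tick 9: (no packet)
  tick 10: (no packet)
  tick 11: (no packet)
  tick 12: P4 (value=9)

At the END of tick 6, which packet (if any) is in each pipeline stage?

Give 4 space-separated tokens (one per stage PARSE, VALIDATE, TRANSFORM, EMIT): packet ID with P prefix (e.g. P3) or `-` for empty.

Tick 1: [PARSE:P1(v=2,ok=F), VALIDATE:-, TRANSFORM:-, EMIT:-] out:-; in:P1
Tick 2: [PARSE:-, VALIDATE:P1(v=2,ok=F), TRANSFORM:-, EMIT:-] out:-; in:-
Tick 3: [PARSE:-, VALIDATE:-, TRANSFORM:P1(v=0,ok=F), EMIT:-] out:-; in:-
Tick 4: [PARSE:-, VALIDATE:-, TRANSFORM:-, EMIT:P1(v=0,ok=F)] out:-; in:-
Tick 5: [PARSE:-, VALIDATE:-, TRANSFORM:-, EMIT:-] out:P1(v=0); in:-
Tick 6: [PARSE:-, VALIDATE:-, TRANSFORM:-, EMIT:-] out:-; in:-
At end of tick 6: ['-', '-', '-', '-']

Answer: - - - -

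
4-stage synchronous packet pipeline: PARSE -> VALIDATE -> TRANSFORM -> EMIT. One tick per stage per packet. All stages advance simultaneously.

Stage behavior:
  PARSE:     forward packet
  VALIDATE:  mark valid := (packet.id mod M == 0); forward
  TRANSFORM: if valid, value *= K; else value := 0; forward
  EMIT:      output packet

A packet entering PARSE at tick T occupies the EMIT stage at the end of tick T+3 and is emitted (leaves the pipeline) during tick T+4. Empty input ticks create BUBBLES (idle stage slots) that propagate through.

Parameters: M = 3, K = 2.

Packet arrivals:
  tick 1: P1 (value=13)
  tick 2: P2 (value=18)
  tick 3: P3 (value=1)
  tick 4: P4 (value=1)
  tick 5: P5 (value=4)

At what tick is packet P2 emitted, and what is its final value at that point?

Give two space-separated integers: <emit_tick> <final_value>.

Tick 1: [PARSE:P1(v=13,ok=F), VALIDATE:-, TRANSFORM:-, EMIT:-] out:-; in:P1
Tick 2: [PARSE:P2(v=18,ok=F), VALIDATE:P1(v=13,ok=F), TRANSFORM:-, EMIT:-] out:-; in:P2
Tick 3: [PARSE:P3(v=1,ok=F), VALIDATE:P2(v=18,ok=F), TRANSFORM:P1(v=0,ok=F), EMIT:-] out:-; in:P3
Tick 4: [PARSE:P4(v=1,ok=F), VALIDATE:P3(v=1,ok=T), TRANSFORM:P2(v=0,ok=F), EMIT:P1(v=0,ok=F)] out:-; in:P4
Tick 5: [PARSE:P5(v=4,ok=F), VALIDATE:P4(v=1,ok=F), TRANSFORM:P3(v=2,ok=T), EMIT:P2(v=0,ok=F)] out:P1(v=0); in:P5
Tick 6: [PARSE:-, VALIDATE:P5(v=4,ok=F), TRANSFORM:P4(v=0,ok=F), EMIT:P3(v=2,ok=T)] out:P2(v=0); in:-
Tick 7: [PARSE:-, VALIDATE:-, TRANSFORM:P5(v=0,ok=F), EMIT:P4(v=0,ok=F)] out:P3(v=2); in:-
Tick 8: [PARSE:-, VALIDATE:-, TRANSFORM:-, EMIT:P5(v=0,ok=F)] out:P4(v=0); in:-
Tick 9: [PARSE:-, VALIDATE:-, TRANSFORM:-, EMIT:-] out:P5(v=0); in:-
P2: arrives tick 2, valid=False (id=2, id%3=2), emit tick 6, final value 0

Answer: 6 0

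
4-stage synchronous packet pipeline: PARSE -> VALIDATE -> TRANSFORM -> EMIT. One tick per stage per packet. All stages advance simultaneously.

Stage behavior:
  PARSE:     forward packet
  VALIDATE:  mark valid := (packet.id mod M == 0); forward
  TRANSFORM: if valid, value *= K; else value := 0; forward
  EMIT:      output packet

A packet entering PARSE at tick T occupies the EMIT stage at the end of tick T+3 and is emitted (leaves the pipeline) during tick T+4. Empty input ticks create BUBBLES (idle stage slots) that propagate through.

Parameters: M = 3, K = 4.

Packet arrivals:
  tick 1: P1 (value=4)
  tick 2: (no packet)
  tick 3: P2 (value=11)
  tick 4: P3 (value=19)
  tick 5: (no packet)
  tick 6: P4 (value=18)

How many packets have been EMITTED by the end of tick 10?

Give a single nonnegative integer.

Answer: 4

Derivation:
Tick 1: [PARSE:P1(v=4,ok=F), VALIDATE:-, TRANSFORM:-, EMIT:-] out:-; in:P1
Tick 2: [PARSE:-, VALIDATE:P1(v=4,ok=F), TRANSFORM:-, EMIT:-] out:-; in:-
Tick 3: [PARSE:P2(v=11,ok=F), VALIDATE:-, TRANSFORM:P1(v=0,ok=F), EMIT:-] out:-; in:P2
Tick 4: [PARSE:P3(v=19,ok=F), VALIDATE:P2(v=11,ok=F), TRANSFORM:-, EMIT:P1(v=0,ok=F)] out:-; in:P3
Tick 5: [PARSE:-, VALIDATE:P3(v=19,ok=T), TRANSFORM:P2(v=0,ok=F), EMIT:-] out:P1(v=0); in:-
Tick 6: [PARSE:P4(v=18,ok=F), VALIDATE:-, TRANSFORM:P3(v=76,ok=T), EMIT:P2(v=0,ok=F)] out:-; in:P4
Tick 7: [PARSE:-, VALIDATE:P4(v=18,ok=F), TRANSFORM:-, EMIT:P3(v=76,ok=T)] out:P2(v=0); in:-
Tick 8: [PARSE:-, VALIDATE:-, TRANSFORM:P4(v=0,ok=F), EMIT:-] out:P3(v=76); in:-
Tick 9: [PARSE:-, VALIDATE:-, TRANSFORM:-, EMIT:P4(v=0,ok=F)] out:-; in:-
Tick 10: [PARSE:-, VALIDATE:-, TRANSFORM:-, EMIT:-] out:P4(v=0); in:-
Emitted by tick 10: ['P1', 'P2', 'P3', 'P4']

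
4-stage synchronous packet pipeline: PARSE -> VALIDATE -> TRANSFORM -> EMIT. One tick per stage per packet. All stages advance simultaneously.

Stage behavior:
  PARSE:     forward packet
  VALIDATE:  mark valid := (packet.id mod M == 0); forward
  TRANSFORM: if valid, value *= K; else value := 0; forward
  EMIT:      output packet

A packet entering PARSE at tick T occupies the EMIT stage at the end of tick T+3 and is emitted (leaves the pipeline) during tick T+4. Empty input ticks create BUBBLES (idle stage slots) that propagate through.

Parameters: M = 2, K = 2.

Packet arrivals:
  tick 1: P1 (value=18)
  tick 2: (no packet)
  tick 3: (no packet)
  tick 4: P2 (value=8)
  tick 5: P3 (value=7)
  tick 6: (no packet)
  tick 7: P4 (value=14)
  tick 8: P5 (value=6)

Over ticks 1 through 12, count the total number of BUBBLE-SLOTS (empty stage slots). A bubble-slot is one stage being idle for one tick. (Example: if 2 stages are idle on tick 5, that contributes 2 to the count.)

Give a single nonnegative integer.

Tick 1: [PARSE:P1(v=18,ok=F), VALIDATE:-, TRANSFORM:-, EMIT:-] out:-; bubbles=3
Tick 2: [PARSE:-, VALIDATE:P1(v=18,ok=F), TRANSFORM:-, EMIT:-] out:-; bubbles=3
Tick 3: [PARSE:-, VALIDATE:-, TRANSFORM:P1(v=0,ok=F), EMIT:-] out:-; bubbles=3
Tick 4: [PARSE:P2(v=8,ok=F), VALIDATE:-, TRANSFORM:-, EMIT:P1(v=0,ok=F)] out:-; bubbles=2
Tick 5: [PARSE:P3(v=7,ok=F), VALIDATE:P2(v=8,ok=T), TRANSFORM:-, EMIT:-] out:P1(v=0); bubbles=2
Tick 6: [PARSE:-, VALIDATE:P3(v=7,ok=F), TRANSFORM:P2(v=16,ok=T), EMIT:-] out:-; bubbles=2
Tick 7: [PARSE:P4(v=14,ok=F), VALIDATE:-, TRANSFORM:P3(v=0,ok=F), EMIT:P2(v=16,ok=T)] out:-; bubbles=1
Tick 8: [PARSE:P5(v=6,ok=F), VALIDATE:P4(v=14,ok=T), TRANSFORM:-, EMIT:P3(v=0,ok=F)] out:P2(v=16); bubbles=1
Tick 9: [PARSE:-, VALIDATE:P5(v=6,ok=F), TRANSFORM:P4(v=28,ok=T), EMIT:-] out:P3(v=0); bubbles=2
Tick 10: [PARSE:-, VALIDATE:-, TRANSFORM:P5(v=0,ok=F), EMIT:P4(v=28,ok=T)] out:-; bubbles=2
Tick 11: [PARSE:-, VALIDATE:-, TRANSFORM:-, EMIT:P5(v=0,ok=F)] out:P4(v=28); bubbles=3
Tick 12: [PARSE:-, VALIDATE:-, TRANSFORM:-, EMIT:-] out:P5(v=0); bubbles=4
Total bubble-slots: 28

Answer: 28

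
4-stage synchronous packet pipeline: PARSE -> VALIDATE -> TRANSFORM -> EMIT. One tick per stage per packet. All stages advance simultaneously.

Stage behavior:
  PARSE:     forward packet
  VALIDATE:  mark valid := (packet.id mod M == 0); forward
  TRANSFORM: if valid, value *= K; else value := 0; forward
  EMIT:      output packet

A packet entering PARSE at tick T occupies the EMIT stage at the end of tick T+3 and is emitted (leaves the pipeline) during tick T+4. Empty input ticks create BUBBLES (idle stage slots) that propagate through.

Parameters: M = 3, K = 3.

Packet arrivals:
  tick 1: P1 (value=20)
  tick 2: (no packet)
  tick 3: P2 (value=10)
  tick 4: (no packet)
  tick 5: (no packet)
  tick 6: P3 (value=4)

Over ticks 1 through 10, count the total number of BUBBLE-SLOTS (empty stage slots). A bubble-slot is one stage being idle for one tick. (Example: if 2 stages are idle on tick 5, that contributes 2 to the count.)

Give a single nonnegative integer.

Tick 1: [PARSE:P1(v=20,ok=F), VALIDATE:-, TRANSFORM:-, EMIT:-] out:-; bubbles=3
Tick 2: [PARSE:-, VALIDATE:P1(v=20,ok=F), TRANSFORM:-, EMIT:-] out:-; bubbles=3
Tick 3: [PARSE:P2(v=10,ok=F), VALIDATE:-, TRANSFORM:P1(v=0,ok=F), EMIT:-] out:-; bubbles=2
Tick 4: [PARSE:-, VALIDATE:P2(v=10,ok=F), TRANSFORM:-, EMIT:P1(v=0,ok=F)] out:-; bubbles=2
Tick 5: [PARSE:-, VALIDATE:-, TRANSFORM:P2(v=0,ok=F), EMIT:-] out:P1(v=0); bubbles=3
Tick 6: [PARSE:P3(v=4,ok=F), VALIDATE:-, TRANSFORM:-, EMIT:P2(v=0,ok=F)] out:-; bubbles=2
Tick 7: [PARSE:-, VALIDATE:P3(v=4,ok=T), TRANSFORM:-, EMIT:-] out:P2(v=0); bubbles=3
Tick 8: [PARSE:-, VALIDATE:-, TRANSFORM:P3(v=12,ok=T), EMIT:-] out:-; bubbles=3
Tick 9: [PARSE:-, VALIDATE:-, TRANSFORM:-, EMIT:P3(v=12,ok=T)] out:-; bubbles=3
Tick 10: [PARSE:-, VALIDATE:-, TRANSFORM:-, EMIT:-] out:P3(v=12); bubbles=4
Total bubble-slots: 28

Answer: 28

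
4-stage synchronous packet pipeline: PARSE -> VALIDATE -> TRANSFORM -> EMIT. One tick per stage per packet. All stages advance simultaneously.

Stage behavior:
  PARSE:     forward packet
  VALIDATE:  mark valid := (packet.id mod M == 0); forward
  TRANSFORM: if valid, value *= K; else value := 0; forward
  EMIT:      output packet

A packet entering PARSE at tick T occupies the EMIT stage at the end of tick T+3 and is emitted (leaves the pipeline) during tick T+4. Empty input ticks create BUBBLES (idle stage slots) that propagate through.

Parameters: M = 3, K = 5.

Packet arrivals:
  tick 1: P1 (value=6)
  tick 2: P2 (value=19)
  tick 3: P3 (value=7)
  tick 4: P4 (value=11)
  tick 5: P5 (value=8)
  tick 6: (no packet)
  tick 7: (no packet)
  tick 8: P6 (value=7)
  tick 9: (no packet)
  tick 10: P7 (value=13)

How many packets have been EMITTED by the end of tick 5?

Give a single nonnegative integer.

Tick 1: [PARSE:P1(v=6,ok=F), VALIDATE:-, TRANSFORM:-, EMIT:-] out:-; in:P1
Tick 2: [PARSE:P2(v=19,ok=F), VALIDATE:P1(v=6,ok=F), TRANSFORM:-, EMIT:-] out:-; in:P2
Tick 3: [PARSE:P3(v=7,ok=F), VALIDATE:P2(v=19,ok=F), TRANSFORM:P1(v=0,ok=F), EMIT:-] out:-; in:P3
Tick 4: [PARSE:P4(v=11,ok=F), VALIDATE:P3(v=7,ok=T), TRANSFORM:P2(v=0,ok=F), EMIT:P1(v=0,ok=F)] out:-; in:P4
Tick 5: [PARSE:P5(v=8,ok=F), VALIDATE:P4(v=11,ok=F), TRANSFORM:P3(v=35,ok=T), EMIT:P2(v=0,ok=F)] out:P1(v=0); in:P5
Emitted by tick 5: ['P1']

Answer: 1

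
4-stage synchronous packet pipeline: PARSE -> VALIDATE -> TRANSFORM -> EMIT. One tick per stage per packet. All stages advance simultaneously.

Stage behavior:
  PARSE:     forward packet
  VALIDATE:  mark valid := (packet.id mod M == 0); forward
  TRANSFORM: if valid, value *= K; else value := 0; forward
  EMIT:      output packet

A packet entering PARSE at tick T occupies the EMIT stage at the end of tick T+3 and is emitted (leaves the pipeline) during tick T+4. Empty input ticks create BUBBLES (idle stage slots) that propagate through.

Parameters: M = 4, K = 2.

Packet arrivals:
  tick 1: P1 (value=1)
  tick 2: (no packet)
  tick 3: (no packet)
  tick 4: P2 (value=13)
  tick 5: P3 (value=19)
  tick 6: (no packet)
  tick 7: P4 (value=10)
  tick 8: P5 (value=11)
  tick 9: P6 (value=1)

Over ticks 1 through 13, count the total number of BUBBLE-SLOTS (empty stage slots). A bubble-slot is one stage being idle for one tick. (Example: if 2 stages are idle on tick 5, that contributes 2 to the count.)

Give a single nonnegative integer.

Tick 1: [PARSE:P1(v=1,ok=F), VALIDATE:-, TRANSFORM:-, EMIT:-] out:-; bubbles=3
Tick 2: [PARSE:-, VALIDATE:P1(v=1,ok=F), TRANSFORM:-, EMIT:-] out:-; bubbles=3
Tick 3: [PARSE:-, VALIDATE:-, TRANSFORM:P1(v=0,ok=F), EMIT:-] out:-; bubbles=3
Tick 4: [PARSE:P2(v=13,ok=F), VALIDATE:-, TRANSFORM:-, EMIT:P1(v=0,ok=F)] out:-; bubbles=2
Tick 5: [PARSE:P3(v=19,ok=F), VALIDATE:P2(v=13,ok=F), TRANSFORM:-, EMIT:-] out:P1(v=0); bubbles=2
Tick 6: [PARSE:-, VALIDATE:P3(v=19,ok=F), TRANSFORM:P2(v=0,ok=F), EMIT:-] out:-; bubbles=2
Tick 7: [PARSE:P4(v=10,ok=F), VALIDATE:-, TRANSFORM:P3(v=0,ok=F), EMIT:P2(v=0,ok=F)] out:-; bubbles=1
Tick 8: [PARSE:P5(v=11,ok=F), VALIDATE:P4(v=10,ok=T), TRANSFORM:-, EMIT:P3(v=0,ok=F)] out:P2(v=0); bubbles=1
Tick 9: [PARSE:P6(v=1,ok=F), VALIDATE:P5(v=11,ok=F), TRANSFORM:P4(v=20,ok=T), EMIT:-] out:P3(v=0); bubbles=1
Tick 10: [PARSE:-, VALIDATE:P6(v=1,ok=F), TRANSFORM:P5(v=0,ok=F), EMIT:P4(v=20,ok=T)] out:-; bubbles=1
Tick 11: [PARSE:-, VALIDATE:-, TRANSFORM:P6(v=0,ok=F), EMIT:P5(v=0,ok=F)] out:P4(v=20); bubbles=2
Tick 12: [PARSE:-, VALIDATE:-, TRANSFORM:-, EMIT:P6(v=0,ok=F)] out:P5(v=0); bubbles=3
Tick 13: [PARSE:-, VALIDATE:-, TRANSFORM:-, EMIT:-] out:P6(v=0); bubbles=4
Total bubble-slots: 28

Answer: 28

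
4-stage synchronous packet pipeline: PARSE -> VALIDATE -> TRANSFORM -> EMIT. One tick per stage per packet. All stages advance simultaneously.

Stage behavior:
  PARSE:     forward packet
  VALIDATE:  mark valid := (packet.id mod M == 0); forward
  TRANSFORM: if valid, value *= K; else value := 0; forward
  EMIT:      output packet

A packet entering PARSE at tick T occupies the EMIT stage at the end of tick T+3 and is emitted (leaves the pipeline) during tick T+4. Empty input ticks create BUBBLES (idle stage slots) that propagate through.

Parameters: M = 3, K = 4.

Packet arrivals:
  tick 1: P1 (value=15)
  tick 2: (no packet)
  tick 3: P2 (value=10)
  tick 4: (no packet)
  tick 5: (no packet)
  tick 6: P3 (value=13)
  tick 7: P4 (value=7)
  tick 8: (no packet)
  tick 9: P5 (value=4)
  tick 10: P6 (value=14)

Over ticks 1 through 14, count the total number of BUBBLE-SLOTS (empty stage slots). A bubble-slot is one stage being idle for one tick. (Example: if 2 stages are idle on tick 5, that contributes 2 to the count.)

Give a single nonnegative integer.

Answer: 32

Derivation:
Tick 1: [PARSE:P1(v=15,ok=F), VALIDATE:-, TRANSFORM:-, EMIT:-] out:-; bubbles=3
Tick 2: [PARSE:-, VALIDATE:P1(v=15,ok=F), TRANSFORM:-, EMIT:-] out:-; bubbles=3
Tick 3: [PARSE:P2(v=10,ok=F), VALIDATE:-, TRANSFORM:P1(v=0,ok=F), EMIT:-] out:-; bubbles=2
Tick 4: [PARSE:-, VALIDATE:P2(v=10,ok=F), TRANSFORM:-, EMIT:P1(v=0,ok=F)] out:-; bubbles=2
Tick 5: [PARSE:-, VALIDATE:-, TRANSFORM:P2(v=0,ok=F), EMIT:-] out:P1(v=0); bubbles=3
Tick 6: [PARSE:P3(v=13,ok=F), VALIDATE:-, TRANSFORM:-, EMIT:P2(v=0,ok=F)] out:-; bubbles=2
Tick 7: [PARSE:P4(v=7,ok=F), VALIDATE:P3(v=13,ok=T), TRANSFORM:-, EMIT:-] out:P2(v=0); bubbles=2
Tick 8: [PARSE:-, VALIDATE:P4(v=7,ok=F), TRANSFORM:P3(v=52,ok=T), EMIT:-] out:-; bubbles=2
Tick 9: [PARSE:P5(v=4,ok=F), VALIDATE:-, TRANSFORM:P4(v=0,ok=F), EMIT:P3(v=52,ok=T)] out:-; bubbles=1
Tick 10: [PARSE:P6(v=14,ok=F), VALIDATE:P5(v=4,ok=F), TRANSFORM:-, EMIT:P4(v=0,ok=F)] out:P3(v=52); bubbles=1
Tick 11: [PARSE:-, VALIDATE:P6(v=14,ok=T), TRANSFORM:P5(v=0,ok=F), EMIT:-] out:P4(v=0); bubbles=2
Tick 12: [PARSE:-, VALIDATE:-, TRANSFORM:P6(v=56,ok=T), EMIT:P5(v=0,ok=F)] out:-; bubbles=2
Tick 13: [PARSE:-, VALIDATE:-, TRANSFORM:-, EMIT:P6(v=56,ok=T)] out:P5(v=0); bubbles=3
Tick 14: [PARSE:-, VALIDATE:-, TRANSFORM:-, EMIT:-] out:P6(v=56); bubbles=4
Total bubble-slots: 32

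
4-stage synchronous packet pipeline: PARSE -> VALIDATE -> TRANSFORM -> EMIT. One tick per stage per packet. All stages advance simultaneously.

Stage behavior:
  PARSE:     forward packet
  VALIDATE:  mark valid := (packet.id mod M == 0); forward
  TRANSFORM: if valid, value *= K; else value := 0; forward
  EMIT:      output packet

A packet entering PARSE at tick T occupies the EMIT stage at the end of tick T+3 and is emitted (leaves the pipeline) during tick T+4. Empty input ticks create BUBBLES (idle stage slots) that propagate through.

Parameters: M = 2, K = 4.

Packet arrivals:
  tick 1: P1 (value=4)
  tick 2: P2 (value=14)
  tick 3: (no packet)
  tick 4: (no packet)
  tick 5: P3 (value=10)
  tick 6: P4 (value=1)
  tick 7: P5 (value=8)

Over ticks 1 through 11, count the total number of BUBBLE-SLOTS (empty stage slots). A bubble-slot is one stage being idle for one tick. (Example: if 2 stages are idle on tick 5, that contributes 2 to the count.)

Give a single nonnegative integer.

Tick 1: [PARSE:P1(v=4,ok=F), VALIDATE:-, TRANSFORM:-, EMIT:-] out:-; bubbles=3
Tick 2: [PARSE:P2(v=14,ok=F), VALIDATE:P1(v=4,ok=F), TRANSFORM:-, EMIT:-] out:-; bubbles=2
Tick 3: [PARSE:-, VALIDATE:P2(v=14,ok=T), TRANSFORM:P1(v=0,ok=F), EMIT:-] out:-; bubbles=2
Tick 4: [PARSE:-, VALIDATE:-, TRANSFORM:P2(v=56,ok=T), EMIT:P1(v=0,ok=F)] out:-; bubbles=2
Tick 5: [PARSE:P3(v=10,ok=F), VALIDATE:-, TRANSFORM:-, EMIT:P2(v=56,ok=T)] out:P1(v=0); bubbles=2
Tick 6: [PARSE:P4(v=1,ok=F), VALIDATE:P3(v=10,ok=F), TRANSFORM:-, EMIT:-] out:P2(v=56); bubbles=2
Tick 7: [PARSE:P5(v=8,ok=F), VALIDATE:P4(v=1,ok=T), TRANSFORM:P3(v=0,ok=F), EMIT:-] out:-; bubbles=1
Tick 8: [PARSE:-, VALIDATE:P5(v=8,ok=F), TRANSFORM:P4(v=4,ok=T), EMIT:P3(v=0,ok=F)] out:-; bubbles=1
Tick 9: [PARSE:-, VALIDATE:-, TRANSFORM:P5(v=0,ok=F), EMIT:P4(v=4,ok=T)] out:P3(v=0); bubbles=2
Tick 10: [PARSE:-, VALIDATE:-, TRANSFORM:-, EMIT:P5(v=0,ok=F)] out:P4(v=4); bubbles=3
Tick 11: [PARSE:-, VALIDATE:-, TRANSFORM:-, EMIT:-] out:P5(v=0); bubbles=4
Total bubble-slots: 24

Answer: 24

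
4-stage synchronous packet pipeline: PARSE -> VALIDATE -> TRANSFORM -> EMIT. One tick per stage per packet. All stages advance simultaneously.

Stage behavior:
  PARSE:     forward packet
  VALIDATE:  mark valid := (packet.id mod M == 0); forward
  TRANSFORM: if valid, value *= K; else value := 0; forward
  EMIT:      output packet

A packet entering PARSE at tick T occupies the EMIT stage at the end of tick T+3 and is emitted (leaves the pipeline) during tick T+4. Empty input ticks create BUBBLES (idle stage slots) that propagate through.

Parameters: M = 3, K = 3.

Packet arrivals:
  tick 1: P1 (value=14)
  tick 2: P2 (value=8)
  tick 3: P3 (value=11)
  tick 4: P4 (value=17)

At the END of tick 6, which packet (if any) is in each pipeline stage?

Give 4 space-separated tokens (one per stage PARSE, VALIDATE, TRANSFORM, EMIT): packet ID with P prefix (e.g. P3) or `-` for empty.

Answer: - - P4 P3

Derivation:
Tick 1: [PARSE:P1(v=14,ok=F), VALIDATE:-, TRANSFORM:-, EMIT:-] out:-; in:P1
Tick 2: [PARSE:P2(v=8,ok=F), VALIDATE:P1(v=14,ok=F), TRANSFORM:-, EMIT:-] out:-; in:P2
Tick 3: [PARSE:P3(v=11,ok=F), VALIDATE:P2(v=8,ok=F), TRANSFORM:P1(v=0,ok=F), EMIT:-] out:-; in:P3
Tick 4: [PARSE:P4(v=17,ok=F), VALIDATE:P3(v=11,ok=T), TRANSFORM:P2(v=0,ok=F), EMIT:P1(v=0,ok=F)] out:-; in:P4
Tick 5: [PARSE:-, VALIDATE:P4(v=17,ok=F), TRANSFORM:P3(v=33,ok=T), EMIT:P2(v=0,ok=F)] out:P1(v=0); in:-
Tick 6: [PARSE:-, VALIDATE:-, TRANSFORM:P4(v=0,ok=F), EMIT:P3(v=33,ok=T)] out:P2(v=0); in:-
At end of tick 6: ['-', '-', 'P4', 'P3']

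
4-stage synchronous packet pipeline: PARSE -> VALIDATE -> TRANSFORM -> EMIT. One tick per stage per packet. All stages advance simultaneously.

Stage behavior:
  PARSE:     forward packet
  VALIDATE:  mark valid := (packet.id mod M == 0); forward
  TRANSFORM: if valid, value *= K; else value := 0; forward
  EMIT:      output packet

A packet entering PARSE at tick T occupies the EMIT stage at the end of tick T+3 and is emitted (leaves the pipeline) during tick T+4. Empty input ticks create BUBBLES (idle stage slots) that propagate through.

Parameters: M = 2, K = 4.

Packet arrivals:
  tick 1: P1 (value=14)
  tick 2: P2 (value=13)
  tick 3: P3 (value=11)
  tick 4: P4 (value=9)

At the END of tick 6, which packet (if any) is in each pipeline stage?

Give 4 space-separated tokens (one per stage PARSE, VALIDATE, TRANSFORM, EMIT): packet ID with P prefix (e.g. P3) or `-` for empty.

Answer: - - P4 P3

Derivation:
Tick 1: [PARSE:P1(v=14,ok=F), VALIDATE:-, TRANSFORM:-, EMIT:-] out:-; in:P1
Tick 2: [PARSE:P2(v=13,ok=F), VALIDATE:P1(v=14,ok=F), TRANSFORM:-, EMIT:-] out:-; in:P2
Tick 3: [PARSE:P3(v=11,ok=F), VALIDATE:P2(v=13,ok=T), TRANSFORM:P1(v=0,ok=F), EMIT:-] out:-; in:P3
Tick 4: [PARSE:P4(v=9,ok=F), VALIDATE:P3(v=11,ok=F), TRANSFORM:P2(v=52,ok=T), EMIT:P1(v=0,ok=F)] out:-; in:P4
Tick 5: [PARSE:-, VALIDATE:P4(v=9,ok=T), TRANSFORM:P3(v=0,ok=F), EMIT:P2(v=52,ok=T)] out:P1(v=0); in:-
Tick 6: [PARSE:-, VALIDATE:-, TRANSFORM:P4(v=36,ok=T), EMIT:P3(v=0,ok=F)] out:P2(v=52); in:-
At end of tick 6: ['-', '-', 'P4', 'P3']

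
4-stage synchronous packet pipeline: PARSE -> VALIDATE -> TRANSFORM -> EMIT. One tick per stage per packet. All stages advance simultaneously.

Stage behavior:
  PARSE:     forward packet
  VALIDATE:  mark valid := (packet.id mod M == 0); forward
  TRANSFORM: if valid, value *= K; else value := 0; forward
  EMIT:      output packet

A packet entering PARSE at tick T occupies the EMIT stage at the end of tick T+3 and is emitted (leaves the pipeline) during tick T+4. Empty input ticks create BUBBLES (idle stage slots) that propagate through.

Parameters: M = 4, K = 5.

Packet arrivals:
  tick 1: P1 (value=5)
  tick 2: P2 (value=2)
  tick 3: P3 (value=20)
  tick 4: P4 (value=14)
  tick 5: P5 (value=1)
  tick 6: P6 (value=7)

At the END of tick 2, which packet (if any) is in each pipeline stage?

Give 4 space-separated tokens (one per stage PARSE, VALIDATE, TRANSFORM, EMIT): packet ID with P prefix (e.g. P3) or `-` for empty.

Answer: P2 P1 - -

Derivation:
Tick 1: [PARSE:P1(v=5,ok=F), VALIDATE:-, TRANSFORM:-, EMIT:-] out:-; in:P1
Tick 2: [PARSE:P2(v=2,ok=F), VALIDATE:P1(v=5,ok=F), TRANSFORM:-, EMIT:-] out:-; in:P2
At end of tick 2: ['P2', 'P1', '-', '-']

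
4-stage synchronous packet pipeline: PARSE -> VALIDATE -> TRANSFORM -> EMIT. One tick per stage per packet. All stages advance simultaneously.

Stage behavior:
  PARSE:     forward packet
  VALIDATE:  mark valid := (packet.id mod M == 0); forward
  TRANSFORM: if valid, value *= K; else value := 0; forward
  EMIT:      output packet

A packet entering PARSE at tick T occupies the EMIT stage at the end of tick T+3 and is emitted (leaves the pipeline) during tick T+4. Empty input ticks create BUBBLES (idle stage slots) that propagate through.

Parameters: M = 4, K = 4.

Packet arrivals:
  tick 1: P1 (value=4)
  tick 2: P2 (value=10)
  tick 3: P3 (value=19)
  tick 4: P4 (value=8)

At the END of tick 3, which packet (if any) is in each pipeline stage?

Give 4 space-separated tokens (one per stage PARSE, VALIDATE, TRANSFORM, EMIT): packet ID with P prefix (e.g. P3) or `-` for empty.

Answer: P3 P2 P1 -

Derivation:
Tick 1: [PARSE:P1(v=4,ok=F), VALIDATE:-, TRANSFORM:-, EMIT:-] out:-; in:P1
Tick 2: [PARSE:P2(v=10,ok=F), VALIDATE:P1(v=4,ok=F), TRANSFORM:-, EMIT:-] out:-; in:P2
Tick 3: [PARSE:P3(v=19,ok=F), VALIDATE:P2(v=10,ok=F), TRANSFORM:P1(v=0,ok=F), EMIT:-] out:-; in:P3
At end of tick 3: ['P3', 'P2', 'P1', '-']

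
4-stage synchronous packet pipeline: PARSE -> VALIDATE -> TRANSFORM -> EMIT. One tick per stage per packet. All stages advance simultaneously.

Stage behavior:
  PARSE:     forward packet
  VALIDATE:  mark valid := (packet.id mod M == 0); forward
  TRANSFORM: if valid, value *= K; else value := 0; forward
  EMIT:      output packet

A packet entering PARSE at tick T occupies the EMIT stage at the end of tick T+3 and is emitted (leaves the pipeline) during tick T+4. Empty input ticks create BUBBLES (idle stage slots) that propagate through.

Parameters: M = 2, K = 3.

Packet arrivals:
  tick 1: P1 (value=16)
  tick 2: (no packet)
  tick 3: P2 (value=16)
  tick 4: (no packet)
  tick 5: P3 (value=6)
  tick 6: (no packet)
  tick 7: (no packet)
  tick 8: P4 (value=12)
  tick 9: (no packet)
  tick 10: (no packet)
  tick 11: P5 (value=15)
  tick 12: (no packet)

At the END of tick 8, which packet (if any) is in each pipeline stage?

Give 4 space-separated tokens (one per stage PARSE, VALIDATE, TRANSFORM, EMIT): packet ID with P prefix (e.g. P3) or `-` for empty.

Answer: P4 - - P3

Derivation:
Tick 1: [PARSE:P1(v=16,ok=F), VALIDATE:-, TRANSFORM:-, EMIT:-] out:-; in:P1
Tick 2: [PARSE:-, VALIDATE:P1(v=16,ok=F), TRANSFORM:-, EMIT:-] out:-; in:-
Tick 3: [PARSE:P2(v=16,ok=F), VALIDATE:-, TRANSFORM:P1(v=0,ok=F), EMIT:-] out:-; in:P2
Tick 4: [PARSE:-, VALIDATE:P2(v=16,ok=T), TRANSFORM:-, EMIT:P1(v=0,ok=F)] out:-; in:-
Tick 5: [PARSE:P3(v=6,ok=F), VALIDATE:-, TRANSFORM:P2(v=48,ok=T), EMIT:-] out:P1(v=0); in:P3
Tick 6: [PARSE:-, VALIDATE:P3(v=6,ok=F), TRANSFORM:-, EMIT:P2(v=48,ok=T)] out:-; in:-
Tick 7: [PARSE:-, VALIDATE:-, TRANSFORM:P3(v=0,ok=F), EMIT:-] out:P2(v=48); in:-
Tick 8: [PARSE:P4(v=12,ok=F), VALIDATE:-, TRANSFORM:-, EMIT:P3(v=0,ok=F)] out:-; in:P4
At end of tick 8: ['P4', '-', '-', 'P3']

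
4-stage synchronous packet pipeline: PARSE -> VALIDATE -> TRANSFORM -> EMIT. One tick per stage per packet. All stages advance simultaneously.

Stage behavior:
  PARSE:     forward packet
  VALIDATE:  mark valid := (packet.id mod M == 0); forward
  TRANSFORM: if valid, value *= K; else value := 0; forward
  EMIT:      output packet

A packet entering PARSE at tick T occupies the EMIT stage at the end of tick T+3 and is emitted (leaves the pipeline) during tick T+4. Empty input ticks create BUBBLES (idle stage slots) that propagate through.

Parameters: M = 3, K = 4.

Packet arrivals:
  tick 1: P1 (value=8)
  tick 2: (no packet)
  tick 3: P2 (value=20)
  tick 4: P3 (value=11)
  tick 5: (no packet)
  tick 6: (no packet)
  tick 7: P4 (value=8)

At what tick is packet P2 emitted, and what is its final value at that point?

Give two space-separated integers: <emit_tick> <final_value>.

Answer: 7 0

Derivation:
Tick 1: [PARSE:P1(v=8,ok=F), VALIDATE:-, TRANSFORM:-, EMIT:-] out:-; in:P1
Tick 2: [PARSE:-, VALIDATE:P1(v=8,ok=F), TRANSFORM:-, EMIT:-] out:-; in:-
Tick 3: [PARSE:P2(v=20,ok=F), VALIDATE:-, TRANSFORM:P1(v=0,ok=F), EMIT:-] out:-; in:P2
Tick 4: [PARSE:P3(v=11,ok=F), VALIDATE:P2(v=20,ok=F), TRANSFORM:-, EMIT:P1(v=0,ok=F)] out:-; in:P3
Tick 5: [PARSE:-, VALIDATE:P3(v=11,ok=T), TRANSFORM:P2(v=0,ok=F), EMIT:-] out:P1(v=0); in:-
Tick 6: [PARSE:-, VALIDATE:-, TRANSFORM:P3(v=44,ok=T), EMIT:P2(v=0,ok=F)] out:-; in:-
Tick 7: [PARSE:P4(v=8,ok=F), VALIDATE:-, TRANSFORM:-, EMIT:P3(v=44,ok=T)] out:P2(v=0); in:P4
Tick 8: [PARSE:-, VALIDATE:P4(v=8,ok=F), TRANSFORM:-, EMIT:-] out:P3(v=44); in:-
Tick 9: [PARSE:-, VALIDATE:-, TRANSFORM:P4(v=0,ok=F), EMIT:-] out:-; in:-
Tick 10: [PARSE:-, VALIDATE:-, TRANSFORM:-, EMIT:P4(v=0,ok=F)] out:-; in:-
Tick 11: [PARSE:-, VALIDATE:-, TRANSFORM:-, EMIT:-] out:P4(v=0); in:-
P2: arrives tick 3, valid=False (id=2, id%3=2), emit tick 7, final value 0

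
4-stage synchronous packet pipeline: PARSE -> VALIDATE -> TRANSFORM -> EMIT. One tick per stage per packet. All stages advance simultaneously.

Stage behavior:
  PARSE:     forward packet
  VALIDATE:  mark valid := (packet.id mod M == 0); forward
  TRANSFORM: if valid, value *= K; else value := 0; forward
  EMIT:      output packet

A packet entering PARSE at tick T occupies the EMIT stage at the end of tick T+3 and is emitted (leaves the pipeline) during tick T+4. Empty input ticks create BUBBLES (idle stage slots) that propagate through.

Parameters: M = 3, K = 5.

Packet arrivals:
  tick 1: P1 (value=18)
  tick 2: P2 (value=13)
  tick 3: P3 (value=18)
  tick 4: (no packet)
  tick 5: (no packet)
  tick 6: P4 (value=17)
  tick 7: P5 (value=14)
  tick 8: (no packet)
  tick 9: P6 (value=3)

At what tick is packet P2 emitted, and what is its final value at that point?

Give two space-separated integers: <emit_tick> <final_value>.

Answer: 6 0

Derivation:
Tick 1: [PARSE:P1(v=18,ok=F), VALIDATE:-, TRANSFORM:-, EMIT:-] out:-; in:P1
Tick 2: [PARSE:P2(v=13,ok=F), VALIDATE:P1(v=18,ok=F), TRANSFORM:-, EMIT:-] out:-; in:P2
Tick 3: [PARSE:P3(v=18,ok=F), VALIDATE:P2(v=13,ok=F), TRANSFORM:P1(v=0,ok=F), EMIT:-] out:-; in:P3
Tick 4: [PARSE:-, VALIDATE:P3(v=18,ok=T), TRANSFORM:P2(v=0,ok=F), EMIT:P1(v=0,ok=F)] out:-; in:-
Tick 5: [PARSE:-, VALIDATE:-, TRANSFORM:P3(v=90,ok=T), EMIT:P2(v=0,ok=F)] out:P1(v=0); in:-
Tick 6: [PARSE:P4(v=17,ok=F), VALIDATE:-, TRANSFORM:-, EMIT:P3(v=90,ok=T)] out:P2(v=0); in:P4
Tick 7: [PARSE:P5(v=14,ok=F), VALIDATE:P4(v=17,ok=F), TRANSFORM:-, EMIT:-] out:P3(v=90); in:P5
Tick 8: [PARSE:-, VALIDATE:P5(v=14,ok=F), TRANSFORM:P4(v=0,ok=F), EMIT:-] out:-; in:-
Tick 9: [PARSE:P6(v=3,ok=F), VALIDATE:-, TRANSFORM:P5(v=0,ok=F), EMIT:P4(v=0,ok=F)] out:-; in:P6
Tick 10: [PARSE:-, VALIDATE:P6(v=3,ok=T), TRANSFORM:-, EMIT:P5(v=0,ok=F)] out:P4(v=0); in:-
Tick 11: [PARSE:-, VALIDATE:-, TRANSFORM:P6(v=15,ok=T), EMIT:-] out:P5(v=0); in:-
Tick 12: [PARSE:-, VALIDATE:-, TRANSFORM:-, EMIT:P6(v=15,ok=T)] out:-; in:-
Tick 13: [PARSE:-, VALIDATE:-, TRANSFORM:-, EMIT:-] out:P6(v=15); in:-
P2: arrives tick 2, valid=False (id=2, id%3=2), emit tick 6, final value 0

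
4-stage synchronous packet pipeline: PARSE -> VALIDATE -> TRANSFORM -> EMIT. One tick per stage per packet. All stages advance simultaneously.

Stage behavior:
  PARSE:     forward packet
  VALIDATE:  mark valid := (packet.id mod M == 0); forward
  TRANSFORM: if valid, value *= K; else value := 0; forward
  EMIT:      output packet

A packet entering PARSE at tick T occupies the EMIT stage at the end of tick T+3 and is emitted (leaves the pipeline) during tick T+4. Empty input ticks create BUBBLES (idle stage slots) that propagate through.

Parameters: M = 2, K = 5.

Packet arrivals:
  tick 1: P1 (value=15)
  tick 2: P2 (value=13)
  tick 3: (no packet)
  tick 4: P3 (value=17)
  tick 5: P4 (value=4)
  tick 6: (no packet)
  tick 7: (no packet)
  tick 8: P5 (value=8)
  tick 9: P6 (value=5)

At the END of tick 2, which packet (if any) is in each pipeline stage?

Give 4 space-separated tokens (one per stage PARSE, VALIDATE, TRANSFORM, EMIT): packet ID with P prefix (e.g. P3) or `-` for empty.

Answer: P2 P1 - -

Derivation:
Tick 1: [PARSE:P1(v=15,ok=F), VALIDATE:-, TRANSFORM:-, EMIT:-] out:-; in:P1
Tick 2: [PARSE:P2(v=13,ok=F), VALIDATE:P1(v=15,ok=F), TRANSFORM:-, EMIT:-] out:-; in:P2
At end of tick 2: ['P2', 'P1', '-', '-']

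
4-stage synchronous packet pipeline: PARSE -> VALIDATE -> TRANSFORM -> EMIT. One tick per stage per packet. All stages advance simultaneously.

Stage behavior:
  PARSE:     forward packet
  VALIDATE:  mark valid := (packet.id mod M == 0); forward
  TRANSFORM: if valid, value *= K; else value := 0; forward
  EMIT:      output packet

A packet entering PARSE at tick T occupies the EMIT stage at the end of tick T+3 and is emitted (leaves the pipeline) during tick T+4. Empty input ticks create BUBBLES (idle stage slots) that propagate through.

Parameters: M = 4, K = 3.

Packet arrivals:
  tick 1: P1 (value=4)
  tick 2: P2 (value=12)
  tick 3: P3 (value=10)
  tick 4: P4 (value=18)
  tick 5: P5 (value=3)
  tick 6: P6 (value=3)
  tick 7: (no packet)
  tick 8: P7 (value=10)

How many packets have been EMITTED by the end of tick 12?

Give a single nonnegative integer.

Answer: 7

Derivation:
Tick 1: [PARSE:P1(v=4,ok=F), VALIDATE:-, TRANSFORM:-, EMIT:-] out:-; in:P1
Tick 2: [PARSE:P2(v=12,ok=F), VALIDATE:P1(v=4,ok=F), TRANSFORM:-, EMIT:-] out:-; in:P2
Tick 3: [PARSE:P3(v=10,ok=F), VALIDATE:P2(v=12,ok=F), TRANSFORM:P1(v=0,ok=F), EMIT:-] out:-; in:P3
Tick 4: [PARSE:P4(v=18,ok=F), VALIDATE:P3(v=10,ok=F), TRANSFORM:P2(v=0,ok=F), EMIT:P1(v=0,ok=F)] out:-; in:P4
Tick 5: [PARSE:P5(v=3,ok=F), VALIDATE:P4(v=18,ok=T), TRANSFORM:P3(v=0,ok=F), EMIT:P2(v=0,ok=F)] out:P1(v=0); in:P5
Tick 6: [PARSE:P6(v=3,ok=F), VALIDATE:P5(v=3,ok=F), TRANSFORM:P4(v=54,ok=T), EMIT:P3(v=0,ok=F)] out:P2(v=0); in:P6
Tick 7: [PARSE:-, VALIDATE:P6(v=3,ok=F), TRANSFORM:P5(v=0,ok=F), EMIT:P4(v=54,ok=T)] out:P3(v=0); in:-
Tick 8: [PARSE:P7(v=10,ok=F), VALIDATE:-, TRANSFORM:P6(v=0,ok=F), EMIT:P5(v=0,ok=F)] out:P4(v=54); in:P7
Tick 9: [PARSE:-, VALIDATE:P7(v=10,ok=F), TRANSFORM:-, EMIT:P6(v=0,ok=F)] out:P5(v=0); in:-
Tick 10: [PARSE:-, VALIDATE:-, TRANSFORM:P7(v=0,ok=F), EMIT:-] out:P6(v=0); in:-
Tick 11: [PARSE:-, VALIDATE:-, TRANSFORM:-, EMIT:P7(v=0,ok=F)] out:-; in:-
Tick 12: [PARSE:-, VALIDATE:-, TRANSFORM:-, EMIT:-] out:P7(v=0); in:-
Emitted by tick 12: ['P1', 'P2', 'P3', 'P4', 'P5', 'P6', 'P7']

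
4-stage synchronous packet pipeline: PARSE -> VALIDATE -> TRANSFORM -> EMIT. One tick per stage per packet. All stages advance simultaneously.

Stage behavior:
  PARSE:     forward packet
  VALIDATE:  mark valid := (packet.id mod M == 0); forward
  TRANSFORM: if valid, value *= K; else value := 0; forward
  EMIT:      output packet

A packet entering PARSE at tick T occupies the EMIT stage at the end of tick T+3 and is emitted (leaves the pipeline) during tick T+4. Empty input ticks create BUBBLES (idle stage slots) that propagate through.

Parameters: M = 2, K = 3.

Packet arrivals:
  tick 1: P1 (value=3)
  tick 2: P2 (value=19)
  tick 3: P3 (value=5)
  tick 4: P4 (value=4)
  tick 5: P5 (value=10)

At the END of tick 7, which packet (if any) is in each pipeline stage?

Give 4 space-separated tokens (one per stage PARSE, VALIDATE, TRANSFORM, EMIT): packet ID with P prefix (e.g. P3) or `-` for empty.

Answer: - - P5 P4

Derivation:
Tick 1: [PARSE:P1(v=3,ok=F), VALIDATE:-, TRANSFORM:-, EMIT:-] out:-; in:P1
Tick 2: [PARSE:P2(v=19,ok=F), VALIDATE:P1(v=3,ok=F), TRANSFORM:-, EMIT:-] out:-; in:P2
Tick 3: [PARSE:P3(v=5,ok=F), VALIDATE:P2(v=19,ok=T), TRANSFORM:P1(v=0,ok=F), EMIT:-] out:-; in:P3
Tick 4: [PARSE:P4(v=4,ok=F), VALIDATE:P3(v=5,ok=F), TRANSFORM:P2(v=57,ok=T), EMIT:P1(v=0,ok=F)] out:-; in:P4
Tick 5: [PARSE:P5(v=10,ok=F), VALIDATE:P4(v=4,ok=T), TRANSFORM:P3(v=0,ok=F), EMIT:P2(v=57,ok=T)] out:P1(v=0); in:P5
Tick 6: [PARSE:-, VALIDATE:P5(v=10,ok=F), TRANSFORM:P4(v=12,ok=T), EMIT:P3(v=0,ok=F)] out:P2(v=57); in:-
Tick 7: [PARSE:-, VALIDATE:-, TRANSFORM:P5(v=0,ok=F), EMIT:P4(v=12,ok=T)] out:P3(v=0); in:-
At end of tick 7: ['-', '-', 'P5', 'P4']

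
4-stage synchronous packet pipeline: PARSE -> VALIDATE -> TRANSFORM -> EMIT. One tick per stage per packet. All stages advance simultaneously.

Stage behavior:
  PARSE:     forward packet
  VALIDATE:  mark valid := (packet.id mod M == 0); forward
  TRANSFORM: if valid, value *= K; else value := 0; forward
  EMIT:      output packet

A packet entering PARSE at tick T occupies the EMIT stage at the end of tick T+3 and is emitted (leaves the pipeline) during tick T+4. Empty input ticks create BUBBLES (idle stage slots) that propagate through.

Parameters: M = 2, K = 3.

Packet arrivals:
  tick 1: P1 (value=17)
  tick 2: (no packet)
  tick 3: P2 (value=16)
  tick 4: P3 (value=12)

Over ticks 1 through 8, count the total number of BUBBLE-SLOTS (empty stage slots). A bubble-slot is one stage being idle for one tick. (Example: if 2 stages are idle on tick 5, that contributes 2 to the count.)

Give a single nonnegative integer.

Answer: 20

Derivation:
Tick 1: [PARSE:P1(v=17,ok=F), VALIDATE:-, TRANSFORM:-, EMIT:-] out:-; bubbles=3
Tick 2: [PARSE:-, VALIDATE:P1(v=17,ok=F), TRANSFORM:-, EMIT:-] out:-; bubbles=3
Tick 3: [PARSE:P2(v=16,ok=F), VALIDATE:-, TRANSFORM:P1(v=0,ok=F), EMIT:-] out:-; bubbles=2
Tick 4: [PARSE:P3(v=12,ok=F), VALIDATE:P2(v=16,ok=T), TRANSFORM:-, EMIT:P1(v=0,ok=F)] out:-; bubbles=1
Tick 5: [PARSE:-, VALIDATE:P3(v=12,ok=F), TRANSFORM:P2(v=48,ok=T), EMIT:-] out:P1(v=0); bubbles=2
Tick 6: [PARSE:-, VALIDATE:-, TRANSFORM:P3(v=0,ok=F), EMIT:P2(v=48,ok=T)] out:-; bubbles=2
Tick 7: [PARSE:-, VALIDATE:-, TRANSFORM:-, EMIT:P3(v=0,ok=F)] out:P2(v=48); bubbles=3
Tick 8: [PARSE:-, VALIDATE:-, TRANSFORM:-, EMIT:-] out:P3(v=0); bubbles=4
Total bubble-slots: 20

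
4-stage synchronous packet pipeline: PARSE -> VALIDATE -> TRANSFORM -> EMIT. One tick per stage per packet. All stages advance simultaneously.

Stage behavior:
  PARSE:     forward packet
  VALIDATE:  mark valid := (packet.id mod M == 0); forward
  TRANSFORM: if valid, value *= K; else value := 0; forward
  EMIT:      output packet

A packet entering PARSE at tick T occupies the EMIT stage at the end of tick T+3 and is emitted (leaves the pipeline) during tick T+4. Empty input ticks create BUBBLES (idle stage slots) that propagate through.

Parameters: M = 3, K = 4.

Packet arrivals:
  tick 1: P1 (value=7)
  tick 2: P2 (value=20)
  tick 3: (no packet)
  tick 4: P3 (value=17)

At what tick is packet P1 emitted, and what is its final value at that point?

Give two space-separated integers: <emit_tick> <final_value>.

Tick 1: [PARSE:P1(v=7,ok=F), VALIDATE:-, TRANSFORM:-, EMIT:-] out:-; in:P1
Tick 2: [PARSE:P2(v=20,ok=F), VALIDATE:P1(v=7,ok=F), TRANSFORM:-, EMIT:-] out:-; in:P2
Tick 3: [PARSE:-, VALIDATE:P2(v=20,ok=F), TRANSFORM:P1(v=0,ok=F), EMIT:-] out:-; in:-
Tick 4: [PARSE:P3(v=17,ok=F), VALIDATE:-, TRANSFORM:P2(v=0,ok=F), EMIT:P1(v=0,ok=F)] out:-; in:P3
Tick 5: [PARSE:-, VALIDATE:P3(v=17,ok=T), TRANSFORM:-, EMIT:P2(v=0,ok=F)] out:P1(v=0); in:-
Tick 6: [PARSE:-, VALIDATE:-, TRANSFORM:P3(v=68,ok=T), EMIT:-] out:P2(v=0); in:-
Tick 7: [PARSE:-, VALIDATE:-, TRANSFORM:-, EMIT:P3(v=68,ok=T)] out:-; in:-
Tick 8: [PARSE:-, VALIDATE:-, TRANSFORM:-, EMIT:-] out:P3(v=68); in:-
P1: arrives tick 1, valid=False (id=1, id%3=1), emit tick 5, final value 0

Answer: 5 0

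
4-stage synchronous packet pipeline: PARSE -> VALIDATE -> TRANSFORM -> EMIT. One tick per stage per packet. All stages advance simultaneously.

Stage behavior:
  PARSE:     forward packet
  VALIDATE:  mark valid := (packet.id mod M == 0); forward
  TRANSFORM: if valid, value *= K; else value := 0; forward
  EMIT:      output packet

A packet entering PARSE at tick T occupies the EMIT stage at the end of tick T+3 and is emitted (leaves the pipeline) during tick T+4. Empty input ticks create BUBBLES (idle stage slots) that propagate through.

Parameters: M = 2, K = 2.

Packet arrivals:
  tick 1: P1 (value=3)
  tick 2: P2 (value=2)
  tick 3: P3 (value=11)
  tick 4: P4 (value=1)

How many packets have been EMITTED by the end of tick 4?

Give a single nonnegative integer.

Tick 1: [PARSE:P1(v=3,ok=F), VALIDATE:-, TRANSFORM:-, EMIT:-] out:-; in:P1
Tick 2: [PARSE:P2(v=2,ok=F), VALIDATE:P1(v=3,ok=F), TRANSFORM:-, EMIT:-] out:-; in:P2
Tick 3: [PARSE:P3(v=11,ok=F), VALIDATE:P2(v=2,ok=T), TRANSFORM:P1(v=0,ok=F), EMIT:-] out:-; in:P3
Tick 4: [PARSE:P4(v=1,ok=F), VALIDATE:P3(v=11,ok=F), TRANSFORM:P2(v=4,ok=T), EMIT:P1(v=0,ok=F)] out:-; in:P4
Emitted by tick 4: []

Answer: 0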